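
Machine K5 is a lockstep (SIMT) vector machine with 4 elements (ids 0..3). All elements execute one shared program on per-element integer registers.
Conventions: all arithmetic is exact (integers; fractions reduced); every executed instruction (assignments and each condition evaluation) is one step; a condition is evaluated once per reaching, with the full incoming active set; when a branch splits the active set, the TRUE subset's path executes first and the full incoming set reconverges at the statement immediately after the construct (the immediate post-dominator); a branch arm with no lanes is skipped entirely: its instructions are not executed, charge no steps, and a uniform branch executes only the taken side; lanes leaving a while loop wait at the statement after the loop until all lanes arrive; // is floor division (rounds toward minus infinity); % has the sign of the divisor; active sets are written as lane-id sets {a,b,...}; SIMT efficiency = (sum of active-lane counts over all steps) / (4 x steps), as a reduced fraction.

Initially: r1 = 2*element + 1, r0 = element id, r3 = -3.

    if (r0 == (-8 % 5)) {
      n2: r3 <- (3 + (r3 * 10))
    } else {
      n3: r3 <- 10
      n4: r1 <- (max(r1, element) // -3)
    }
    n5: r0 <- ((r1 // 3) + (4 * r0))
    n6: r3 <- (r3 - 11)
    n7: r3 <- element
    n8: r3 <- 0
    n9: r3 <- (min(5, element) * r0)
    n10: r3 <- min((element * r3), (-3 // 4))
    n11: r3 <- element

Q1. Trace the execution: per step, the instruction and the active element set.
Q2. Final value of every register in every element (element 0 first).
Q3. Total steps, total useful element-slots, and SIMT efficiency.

step 0: eval (r0 == (-8 % 5))        {0,1,2,3}
step 1: r3 <- (3 + (r3 * 10))        {2}
step 2: r3 <- 10                     {0,1,3}
step 3: r1 <- (max(r1, element) // -3) {0,1,3}
step 4: r0 <- ((r1 // 3) + (4 * r0)) {0,1,2,3}
step 5: r3 <- (r3 - 11)              {0,1,2,3}
step 6: r3 <- element                {0,1,2,3}
step 7: r3 <- 0                      {0,1,2,3}
step 8: r3 <- (min(5, element) * r0) {0,1,2,3}
step 9: r3 <- min((element * r3), (-3 // 4)) {0,1,2,3}
step 10: r3 <- element                {0,1,2,3}

Answer: 11 steps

r1: -1,-1,5,-3
r0: -1,3,9,11
r3: 0,1,2,3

steps = 11; useful = 39; efficiency = 39/44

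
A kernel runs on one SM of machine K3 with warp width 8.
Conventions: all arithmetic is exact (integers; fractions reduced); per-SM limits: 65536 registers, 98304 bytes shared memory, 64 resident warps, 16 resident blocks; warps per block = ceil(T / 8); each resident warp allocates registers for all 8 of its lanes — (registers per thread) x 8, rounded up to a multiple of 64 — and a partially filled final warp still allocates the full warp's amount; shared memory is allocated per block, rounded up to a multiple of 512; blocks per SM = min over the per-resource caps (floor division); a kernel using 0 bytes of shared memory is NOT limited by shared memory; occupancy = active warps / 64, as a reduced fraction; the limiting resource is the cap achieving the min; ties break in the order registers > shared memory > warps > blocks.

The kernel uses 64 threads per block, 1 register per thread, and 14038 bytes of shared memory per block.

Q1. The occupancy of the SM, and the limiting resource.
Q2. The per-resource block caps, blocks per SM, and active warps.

Answer: occupancy 3/4, limited by shared memory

registers: 128 blocks
shared memory: 6 blocks
warps: 8 blocks
blocks: 16 blocks

Answer: 6 blocks, 48 active warps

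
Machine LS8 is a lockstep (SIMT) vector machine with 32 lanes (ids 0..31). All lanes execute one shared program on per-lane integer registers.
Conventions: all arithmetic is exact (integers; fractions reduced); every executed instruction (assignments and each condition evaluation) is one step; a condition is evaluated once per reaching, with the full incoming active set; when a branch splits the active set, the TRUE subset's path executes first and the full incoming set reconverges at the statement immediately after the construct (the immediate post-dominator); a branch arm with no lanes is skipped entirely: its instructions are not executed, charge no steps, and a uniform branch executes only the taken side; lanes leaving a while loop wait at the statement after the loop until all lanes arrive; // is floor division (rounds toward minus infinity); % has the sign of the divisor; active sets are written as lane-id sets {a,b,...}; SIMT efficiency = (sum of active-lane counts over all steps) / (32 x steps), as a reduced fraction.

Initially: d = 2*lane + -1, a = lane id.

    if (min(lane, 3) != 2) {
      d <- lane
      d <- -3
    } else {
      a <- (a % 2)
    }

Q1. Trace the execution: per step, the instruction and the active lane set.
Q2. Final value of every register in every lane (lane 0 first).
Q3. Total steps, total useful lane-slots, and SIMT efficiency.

step 0: eval (min(lane, 3) != 2)     {0,1,2,3,4,5,6,7,8,9,10,11,12,13,14,15,16,17,18,19,20,21,22,23,24,25,26,27,28,29,30,31}
step 1: d <- lane                    {0,1,3,4,5,6,7,8,9,10,11,12,13,14,15,16,17,18,19,20,21,22,23,24,25,26,27,28,29,30,31}
step 2: d <- -3                      {0,1,3,4,5,6,7,8,9,10,11,12,13,14,15,16,17,18,19,20,21,22,23,24,25,26,27,28,29,30,31}
step 3: a <- (a % 2)                 {2}

Answer: 4 steps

d: -3,-3,3,-3,-3,-3,-3,-3,-3,-3,-3,-3,-3,-3,-3,-3,-3,-3,-3,-3,-3,-3,-3,-3,-3,-3,-3,-3,-3,-3,-3,-3
a: 0,1,0,3,4,5,6,7,8,9,10,11,12,13,14,15,16,17,18,19,20,21,22,23,24,25,26,27,28,29,30,31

steps = 4; useful = 95; efficiency = 95/128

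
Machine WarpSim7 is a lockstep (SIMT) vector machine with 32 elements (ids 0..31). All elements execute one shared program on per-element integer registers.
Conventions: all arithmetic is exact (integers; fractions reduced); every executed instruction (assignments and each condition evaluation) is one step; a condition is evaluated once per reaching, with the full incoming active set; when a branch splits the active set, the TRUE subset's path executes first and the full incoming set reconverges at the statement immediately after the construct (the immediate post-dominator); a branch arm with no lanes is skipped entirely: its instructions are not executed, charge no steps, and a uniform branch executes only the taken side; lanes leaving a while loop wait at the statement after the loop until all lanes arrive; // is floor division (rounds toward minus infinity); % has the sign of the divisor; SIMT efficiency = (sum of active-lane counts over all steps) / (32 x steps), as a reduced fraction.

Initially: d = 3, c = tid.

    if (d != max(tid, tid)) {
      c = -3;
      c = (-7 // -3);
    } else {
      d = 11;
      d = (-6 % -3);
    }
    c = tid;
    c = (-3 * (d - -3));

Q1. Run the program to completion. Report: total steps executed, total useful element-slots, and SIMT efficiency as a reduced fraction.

Answer: 7 steps, 160 useful, 5/7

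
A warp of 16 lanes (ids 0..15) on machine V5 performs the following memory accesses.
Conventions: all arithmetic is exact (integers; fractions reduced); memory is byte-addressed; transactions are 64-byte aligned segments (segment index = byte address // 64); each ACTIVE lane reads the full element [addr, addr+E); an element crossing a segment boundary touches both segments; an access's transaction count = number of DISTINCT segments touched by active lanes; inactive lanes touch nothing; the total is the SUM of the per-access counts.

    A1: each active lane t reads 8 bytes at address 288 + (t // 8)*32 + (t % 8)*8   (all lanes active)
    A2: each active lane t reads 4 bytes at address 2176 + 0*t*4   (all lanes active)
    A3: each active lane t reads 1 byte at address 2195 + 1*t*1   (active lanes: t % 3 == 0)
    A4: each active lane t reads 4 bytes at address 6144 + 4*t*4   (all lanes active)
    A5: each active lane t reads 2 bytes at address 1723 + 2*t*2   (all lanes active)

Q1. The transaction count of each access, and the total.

A1: 2 transactions
A2: 1 transaction
A3: 1 transaction
A4: 4 transactions
A5: 2 transactions

Answer: 2,1,1,4,2; total 10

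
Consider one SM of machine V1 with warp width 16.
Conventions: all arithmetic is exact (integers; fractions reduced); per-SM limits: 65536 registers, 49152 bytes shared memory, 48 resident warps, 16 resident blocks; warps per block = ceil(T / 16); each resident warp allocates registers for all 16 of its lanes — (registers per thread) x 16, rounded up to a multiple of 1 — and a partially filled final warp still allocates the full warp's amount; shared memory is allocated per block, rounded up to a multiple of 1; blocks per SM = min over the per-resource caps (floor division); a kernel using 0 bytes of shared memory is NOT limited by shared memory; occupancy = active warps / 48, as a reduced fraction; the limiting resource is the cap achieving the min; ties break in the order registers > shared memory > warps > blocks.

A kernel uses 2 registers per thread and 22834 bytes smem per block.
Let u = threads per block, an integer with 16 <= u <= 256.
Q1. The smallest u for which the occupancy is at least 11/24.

Answer: u = 161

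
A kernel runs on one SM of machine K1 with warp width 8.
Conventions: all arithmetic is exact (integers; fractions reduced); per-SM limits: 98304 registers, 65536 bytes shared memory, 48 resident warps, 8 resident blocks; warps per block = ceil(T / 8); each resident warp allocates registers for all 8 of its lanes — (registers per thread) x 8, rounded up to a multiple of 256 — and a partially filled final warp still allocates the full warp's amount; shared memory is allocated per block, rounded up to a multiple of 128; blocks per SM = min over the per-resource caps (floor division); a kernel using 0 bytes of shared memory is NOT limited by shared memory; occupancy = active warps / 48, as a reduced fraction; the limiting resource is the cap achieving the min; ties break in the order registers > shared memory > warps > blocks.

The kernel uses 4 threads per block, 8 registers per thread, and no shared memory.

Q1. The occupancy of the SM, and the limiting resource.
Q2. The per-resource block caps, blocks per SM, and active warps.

Answer: occupancy 1/6, limited by blocks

registers: 384 blocks
shared memory: no limit (kernel uses none)
warps: 48 blocks
blocks: 8 blocks

Answer: 8 blocks, 8 active warps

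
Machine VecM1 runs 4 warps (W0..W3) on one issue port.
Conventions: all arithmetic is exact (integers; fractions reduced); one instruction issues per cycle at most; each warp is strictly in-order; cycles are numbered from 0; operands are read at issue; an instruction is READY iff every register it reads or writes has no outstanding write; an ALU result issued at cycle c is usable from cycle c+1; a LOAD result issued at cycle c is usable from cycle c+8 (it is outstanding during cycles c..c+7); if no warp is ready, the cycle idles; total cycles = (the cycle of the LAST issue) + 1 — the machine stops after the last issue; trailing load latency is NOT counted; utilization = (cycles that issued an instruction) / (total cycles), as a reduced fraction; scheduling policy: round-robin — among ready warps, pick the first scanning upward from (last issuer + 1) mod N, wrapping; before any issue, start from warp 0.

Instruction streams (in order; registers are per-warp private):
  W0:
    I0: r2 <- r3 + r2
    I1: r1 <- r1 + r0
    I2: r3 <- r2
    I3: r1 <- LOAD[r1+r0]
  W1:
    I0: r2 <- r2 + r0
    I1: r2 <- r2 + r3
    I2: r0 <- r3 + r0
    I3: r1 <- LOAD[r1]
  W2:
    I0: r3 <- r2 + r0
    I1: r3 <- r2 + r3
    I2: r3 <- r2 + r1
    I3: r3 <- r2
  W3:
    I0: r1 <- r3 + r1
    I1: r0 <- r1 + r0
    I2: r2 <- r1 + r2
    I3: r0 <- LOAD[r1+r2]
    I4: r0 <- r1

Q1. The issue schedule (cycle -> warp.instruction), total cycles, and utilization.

cycle 0: W0.I0
cycle 1: W1.I0
cycle 2: W2.I0
cycle 3: W3.I0
cycle 4: W0.I1
cycle 5: W1.I1
cycle 6: W2.I1
cycle 7: W3.I1
cycle 8: W0.I2
cycle 9: W1.I2
cycle 10: W2.I2
cycle 11: W3.I2
cycle 12: W0.I3
cycle 13: W1.I3
cycle 14: W2.I3
cycle 15: W3.I3
cycle 16: idle
cycle 17: idle
cycle 18: idle
cycle 19: idle
cycle 20: idle
cycle 21: idle
cycle 22: idle
cycle 23: W3.I4

Answer: 24 cycles, utilization 17/24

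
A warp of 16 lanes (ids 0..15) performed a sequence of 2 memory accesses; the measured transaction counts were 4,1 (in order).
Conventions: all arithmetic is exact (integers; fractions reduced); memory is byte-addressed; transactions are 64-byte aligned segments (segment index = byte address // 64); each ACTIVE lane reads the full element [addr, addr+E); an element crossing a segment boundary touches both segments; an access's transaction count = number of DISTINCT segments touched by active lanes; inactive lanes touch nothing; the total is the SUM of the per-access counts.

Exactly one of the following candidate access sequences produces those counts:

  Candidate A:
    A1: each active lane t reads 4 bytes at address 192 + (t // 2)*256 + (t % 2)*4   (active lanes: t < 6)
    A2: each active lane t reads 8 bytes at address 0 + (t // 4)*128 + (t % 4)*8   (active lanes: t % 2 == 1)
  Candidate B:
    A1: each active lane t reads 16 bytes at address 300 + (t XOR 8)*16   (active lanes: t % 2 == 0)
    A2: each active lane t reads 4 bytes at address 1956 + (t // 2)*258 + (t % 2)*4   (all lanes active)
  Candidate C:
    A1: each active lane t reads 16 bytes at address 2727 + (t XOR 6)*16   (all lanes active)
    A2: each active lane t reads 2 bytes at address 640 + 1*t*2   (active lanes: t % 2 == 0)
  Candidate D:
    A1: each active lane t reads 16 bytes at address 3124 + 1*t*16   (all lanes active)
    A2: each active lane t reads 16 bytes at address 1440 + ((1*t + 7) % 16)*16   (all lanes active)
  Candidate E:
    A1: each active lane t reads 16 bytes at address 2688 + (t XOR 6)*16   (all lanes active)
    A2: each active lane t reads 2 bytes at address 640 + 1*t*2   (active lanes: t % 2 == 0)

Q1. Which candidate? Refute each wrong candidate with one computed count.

A: A1 gives 3 transactions, not 4
B: A1 gives 5 transactions, not 4
C: A1 gives 5 transactions, not 4
D: A1 gives 5 transactions, not 4
E: all counts match (4,1)

Answer: E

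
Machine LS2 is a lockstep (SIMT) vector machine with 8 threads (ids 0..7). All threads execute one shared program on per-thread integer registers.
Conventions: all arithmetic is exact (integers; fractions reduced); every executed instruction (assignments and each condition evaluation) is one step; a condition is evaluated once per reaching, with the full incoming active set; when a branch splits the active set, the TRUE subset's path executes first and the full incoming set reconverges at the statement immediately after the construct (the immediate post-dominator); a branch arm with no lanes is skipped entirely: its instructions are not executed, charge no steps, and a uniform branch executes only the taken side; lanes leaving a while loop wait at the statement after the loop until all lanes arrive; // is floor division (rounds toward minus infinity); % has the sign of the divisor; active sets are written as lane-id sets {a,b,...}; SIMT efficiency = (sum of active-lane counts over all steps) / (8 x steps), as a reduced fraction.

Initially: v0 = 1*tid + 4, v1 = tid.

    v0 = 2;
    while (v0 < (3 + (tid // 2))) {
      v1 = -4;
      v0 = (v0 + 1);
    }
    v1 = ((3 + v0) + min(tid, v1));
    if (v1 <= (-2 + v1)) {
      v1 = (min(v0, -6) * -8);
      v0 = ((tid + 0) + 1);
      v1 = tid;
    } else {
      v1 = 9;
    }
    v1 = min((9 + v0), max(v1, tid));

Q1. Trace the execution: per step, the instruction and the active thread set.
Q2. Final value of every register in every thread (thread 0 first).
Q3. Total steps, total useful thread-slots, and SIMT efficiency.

step 0: v0 <- 2                      {0,1,2,3,4,5,6,7}
step 1: eval (v0 < (3 + (tid // 2))) {0,1,2,3,4,5,6,7}
step 2: v1 <- -4                     {0,1,2,3,4,5,6,7}
step 3: v0 <- (v0 + 1)               {0,1,2,3,4,5,6,7}
step 4: eval (v0 < (3 + (tid // 2))) {0,1,2,3,4,5,6,7}
step 5: v1 <- -4                     {2,3,4,5,6,7}
step 6: v0 <- (v0 + 1)               {2,3,4,5,6,7}
step 7: eval (v0 < (3 + (tid // 2))) {2,3,4,5,6,7}
step 8: v1 <- -4                     {4,5,6,7}
step 9: v0 <- (v0 + 1)               {4,5,6,7}
step 10: eval (v0 < (3 + (tid // 2))) {4,5,6,7}
step 11: v1 <- -4                     {6,7}
step 12: v0 <- (v0 + 1)               {6,7}
step 13: eval (v0 < (3 + (tid // 2))) {6,7}
step 14: v1 <- ((3 + v0) + min(tid, v1)) {0,1,2,3,4,5,6,7}
step 15: eval (v1 <= (-2 + v1))       {0,1,2,3,4,5,6,7}
step 16: v1 <- 9                      {0,1,2,3,4,5,6,7}
step 17: v1 <- min((9 + v0), max(v1, tid)) {0,1,2,3,4,5,6,7}

Answer: 18 steps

v0: 3,3,4,4,5,5,6,6
v1: 9,9,9,9,9,9,9,9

steps = 18; useful = 108; efficiency = 108/144 = 3/4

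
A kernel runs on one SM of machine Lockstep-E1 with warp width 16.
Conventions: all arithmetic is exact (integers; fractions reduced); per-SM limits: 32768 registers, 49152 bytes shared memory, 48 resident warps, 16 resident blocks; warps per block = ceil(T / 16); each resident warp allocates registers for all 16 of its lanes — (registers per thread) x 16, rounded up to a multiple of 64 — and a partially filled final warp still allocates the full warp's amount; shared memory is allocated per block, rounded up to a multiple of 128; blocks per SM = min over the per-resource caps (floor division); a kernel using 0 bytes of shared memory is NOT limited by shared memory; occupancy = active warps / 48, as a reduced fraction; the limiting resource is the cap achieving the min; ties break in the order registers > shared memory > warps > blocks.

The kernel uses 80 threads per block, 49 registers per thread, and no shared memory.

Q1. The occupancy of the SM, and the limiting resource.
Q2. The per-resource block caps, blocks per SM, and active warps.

Answer: occupancy 35/48, limited by registers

registers: 7 blocks
shared memory: no limit (kernel uses none)
warps: 9 blocks
blocks: 16 blocks

Answer: 7 blocks, 35 active warps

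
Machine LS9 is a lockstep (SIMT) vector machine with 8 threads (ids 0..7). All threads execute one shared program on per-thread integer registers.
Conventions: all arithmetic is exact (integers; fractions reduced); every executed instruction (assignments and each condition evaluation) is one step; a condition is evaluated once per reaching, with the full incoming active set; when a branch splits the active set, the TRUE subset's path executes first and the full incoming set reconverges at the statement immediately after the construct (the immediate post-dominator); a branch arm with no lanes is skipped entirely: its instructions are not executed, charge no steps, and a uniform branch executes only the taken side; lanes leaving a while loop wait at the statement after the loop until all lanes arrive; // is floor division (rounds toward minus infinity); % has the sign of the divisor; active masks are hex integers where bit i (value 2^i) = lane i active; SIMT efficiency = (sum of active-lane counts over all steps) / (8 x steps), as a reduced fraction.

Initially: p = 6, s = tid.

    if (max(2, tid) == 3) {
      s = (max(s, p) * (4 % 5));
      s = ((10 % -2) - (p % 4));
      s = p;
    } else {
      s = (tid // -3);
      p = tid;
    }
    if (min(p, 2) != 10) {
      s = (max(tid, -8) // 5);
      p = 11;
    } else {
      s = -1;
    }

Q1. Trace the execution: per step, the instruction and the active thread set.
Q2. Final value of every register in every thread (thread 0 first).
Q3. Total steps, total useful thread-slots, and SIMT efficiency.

step 0: eval (max(2, tid) == 3)      0xff
step 1: s <- (max(s, p) * (4 % 5))   0x08
step 2: s <- ((10 % -2) - (p % 4))   0x08
step 3: s <- p                       0x08
step 4: s <- (tid // -3)             0xf7
step 5: p <- tid                     0xf7
step 6: eval (min(p, 2) != 10)       0xff
step 7: s <- (max(tid, -8) // 5)     0xff
step 8: p <- 11                      0xff

Answer: 9 steps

p: 11,11,11,11,11,11,11,11
s: 0,0,0,0,0,1,1,1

steps = 9; useful = 49; efficiency = 49/72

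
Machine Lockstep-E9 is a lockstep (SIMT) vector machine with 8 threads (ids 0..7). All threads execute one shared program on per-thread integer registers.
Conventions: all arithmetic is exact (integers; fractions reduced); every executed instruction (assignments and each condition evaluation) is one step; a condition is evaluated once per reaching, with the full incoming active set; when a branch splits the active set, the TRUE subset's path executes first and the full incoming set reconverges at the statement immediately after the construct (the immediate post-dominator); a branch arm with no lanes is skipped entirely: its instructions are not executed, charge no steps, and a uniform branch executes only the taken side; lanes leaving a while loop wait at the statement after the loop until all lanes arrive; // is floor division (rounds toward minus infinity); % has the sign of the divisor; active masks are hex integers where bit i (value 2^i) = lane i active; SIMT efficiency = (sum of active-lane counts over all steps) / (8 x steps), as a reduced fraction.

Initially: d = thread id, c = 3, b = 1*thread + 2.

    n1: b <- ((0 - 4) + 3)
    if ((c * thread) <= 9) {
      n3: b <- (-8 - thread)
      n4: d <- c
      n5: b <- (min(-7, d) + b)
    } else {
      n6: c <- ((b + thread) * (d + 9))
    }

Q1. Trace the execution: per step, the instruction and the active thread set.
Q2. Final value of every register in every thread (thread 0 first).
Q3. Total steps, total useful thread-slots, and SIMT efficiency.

step 0: b <- ((0 - 4) + 3)           0xff
step 1: eval ((c * thread) <= 9)     0xff
step 2: b <- (-8 - thread)           0x0f
step 3: d <- c                       0x0f
step 4: b <- (min(-7, d) + b)        0x0f
step 5: c <- ((b + thread) * (d + 9)) 0xf0

Answer: 6 steps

d: 3,3,3,3,4,5,6,7
c: 3,3,3,3,39,56,75,96
b: -15,-16,-17,-18,-1,-1,-1,-1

steps = 6; useful = 32; efficiency = 32/48 = 2/3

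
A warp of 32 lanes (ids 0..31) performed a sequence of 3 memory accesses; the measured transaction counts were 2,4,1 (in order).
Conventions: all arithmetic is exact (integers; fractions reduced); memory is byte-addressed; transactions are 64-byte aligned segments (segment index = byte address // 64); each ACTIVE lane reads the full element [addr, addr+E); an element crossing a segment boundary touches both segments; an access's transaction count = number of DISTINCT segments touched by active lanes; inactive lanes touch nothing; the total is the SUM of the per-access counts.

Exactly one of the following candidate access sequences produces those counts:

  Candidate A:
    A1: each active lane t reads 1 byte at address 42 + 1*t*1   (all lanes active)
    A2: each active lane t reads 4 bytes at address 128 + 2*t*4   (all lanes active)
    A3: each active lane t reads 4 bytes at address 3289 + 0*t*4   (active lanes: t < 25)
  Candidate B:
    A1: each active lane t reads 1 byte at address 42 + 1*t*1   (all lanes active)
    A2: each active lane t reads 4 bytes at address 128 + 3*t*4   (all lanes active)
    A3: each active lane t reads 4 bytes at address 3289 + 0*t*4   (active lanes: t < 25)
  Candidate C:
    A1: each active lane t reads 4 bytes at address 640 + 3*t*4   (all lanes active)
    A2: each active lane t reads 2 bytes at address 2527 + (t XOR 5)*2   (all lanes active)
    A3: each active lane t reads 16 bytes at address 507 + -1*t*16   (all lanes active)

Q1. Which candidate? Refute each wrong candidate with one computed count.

B: A2 gives 6 transactions, not 4
C: A1 gives 6 transactions, not 2
A: all counts match (2,4,1)

Answer: A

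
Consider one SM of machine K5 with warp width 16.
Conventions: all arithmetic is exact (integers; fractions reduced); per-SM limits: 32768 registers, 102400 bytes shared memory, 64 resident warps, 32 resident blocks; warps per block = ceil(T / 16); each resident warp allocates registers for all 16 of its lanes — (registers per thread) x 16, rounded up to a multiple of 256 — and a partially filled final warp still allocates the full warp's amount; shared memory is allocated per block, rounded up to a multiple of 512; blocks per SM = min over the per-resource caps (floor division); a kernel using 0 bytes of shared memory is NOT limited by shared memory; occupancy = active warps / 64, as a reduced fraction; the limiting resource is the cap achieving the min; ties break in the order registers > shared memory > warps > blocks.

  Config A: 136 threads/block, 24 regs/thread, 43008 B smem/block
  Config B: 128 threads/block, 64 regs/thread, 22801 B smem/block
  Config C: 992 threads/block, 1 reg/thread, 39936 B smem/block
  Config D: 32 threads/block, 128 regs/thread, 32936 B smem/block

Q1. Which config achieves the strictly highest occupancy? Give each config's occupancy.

occupancies: A 9/32, B 1/2, C 31/32, D 3/32

Answer: C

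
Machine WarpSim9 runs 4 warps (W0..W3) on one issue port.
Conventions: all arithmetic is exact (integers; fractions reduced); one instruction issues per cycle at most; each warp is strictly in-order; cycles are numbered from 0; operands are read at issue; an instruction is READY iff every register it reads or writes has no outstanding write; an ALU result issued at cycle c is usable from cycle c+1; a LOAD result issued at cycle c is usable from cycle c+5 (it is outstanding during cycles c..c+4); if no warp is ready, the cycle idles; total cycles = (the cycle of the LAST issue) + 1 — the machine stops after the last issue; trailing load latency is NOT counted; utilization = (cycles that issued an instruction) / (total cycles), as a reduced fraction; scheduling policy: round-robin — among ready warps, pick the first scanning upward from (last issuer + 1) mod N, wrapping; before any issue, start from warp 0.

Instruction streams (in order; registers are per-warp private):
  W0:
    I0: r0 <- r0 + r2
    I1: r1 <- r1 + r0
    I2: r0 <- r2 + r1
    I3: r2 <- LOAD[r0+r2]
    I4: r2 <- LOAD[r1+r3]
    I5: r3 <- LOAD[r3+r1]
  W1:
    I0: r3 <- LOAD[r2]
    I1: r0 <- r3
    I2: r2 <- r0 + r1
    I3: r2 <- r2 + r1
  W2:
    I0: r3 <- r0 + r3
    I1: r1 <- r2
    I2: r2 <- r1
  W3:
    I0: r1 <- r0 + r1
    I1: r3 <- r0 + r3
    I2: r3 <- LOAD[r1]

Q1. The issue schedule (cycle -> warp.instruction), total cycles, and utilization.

cycle 0: W0.I0
cycle 1: W1.I0
cycle 2: W2.I0
cycle 3: W3.I0
cycle 4: W0.I1
cycle 5: W2.I1
cycle 6: W3.I1
cycle 7: W0.I2
cycle 8: W1.I1
cycle 9: W2.I2
cycle 10: W3.I2
cycle 11: W0.I3
cycle 12: W1.I2
cycle 13: W1.I3
cycle 14: idle
cycle 15: idle
cycle 16: W0.I4
cycle 17: W0.I5

Answer: 18 cycles, utilization 8/9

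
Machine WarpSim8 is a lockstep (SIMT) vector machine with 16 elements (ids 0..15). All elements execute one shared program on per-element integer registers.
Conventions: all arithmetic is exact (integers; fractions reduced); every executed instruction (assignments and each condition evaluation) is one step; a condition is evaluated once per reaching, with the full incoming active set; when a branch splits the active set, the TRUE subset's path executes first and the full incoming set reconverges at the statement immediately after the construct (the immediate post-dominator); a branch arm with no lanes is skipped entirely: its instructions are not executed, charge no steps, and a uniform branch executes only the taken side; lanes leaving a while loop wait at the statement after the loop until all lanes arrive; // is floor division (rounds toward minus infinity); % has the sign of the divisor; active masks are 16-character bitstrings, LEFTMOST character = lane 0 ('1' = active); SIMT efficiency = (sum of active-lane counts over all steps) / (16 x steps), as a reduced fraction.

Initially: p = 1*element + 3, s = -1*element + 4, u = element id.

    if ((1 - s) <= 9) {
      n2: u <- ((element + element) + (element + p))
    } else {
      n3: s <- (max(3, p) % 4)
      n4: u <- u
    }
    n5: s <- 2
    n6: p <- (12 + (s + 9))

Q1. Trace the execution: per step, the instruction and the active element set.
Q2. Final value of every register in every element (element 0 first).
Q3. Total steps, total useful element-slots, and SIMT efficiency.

step 0: eval ((1 - s) <= 9)          1111111111111111
step 1: u <- ((element + element) + (element + p)) 1111111111111000
step 2: s <- (max(3, p) % 4)         0000000000000111
step 3: u <- u                       0000000000000111
step 4: s <- 2                       1111111111111111
step 5: p <- (12 + (s + 9))          1111111111111111

Answer: 6 steps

p: 23,23,23,23,23,23,23,23,23,23,23,23,23,23,23,23
s: 2,2,2,2,2,2,2,2,2,2,2,2,2,2,2,2
u: 3,7,11,15,19,23,27,31,35,39,43,47,51,13,14,15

steps = 6; useful = 67; efficiency = 67/96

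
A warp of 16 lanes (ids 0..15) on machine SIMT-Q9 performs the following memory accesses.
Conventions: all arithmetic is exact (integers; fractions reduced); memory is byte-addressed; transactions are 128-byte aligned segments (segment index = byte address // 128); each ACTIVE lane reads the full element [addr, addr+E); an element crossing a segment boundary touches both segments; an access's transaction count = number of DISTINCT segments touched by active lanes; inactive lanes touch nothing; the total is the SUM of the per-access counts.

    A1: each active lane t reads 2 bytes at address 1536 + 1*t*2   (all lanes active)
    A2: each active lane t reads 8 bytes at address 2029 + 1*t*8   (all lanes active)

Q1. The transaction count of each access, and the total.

A1: 1 transaction
A2: 2 transactions

Answer: 1,2; total 3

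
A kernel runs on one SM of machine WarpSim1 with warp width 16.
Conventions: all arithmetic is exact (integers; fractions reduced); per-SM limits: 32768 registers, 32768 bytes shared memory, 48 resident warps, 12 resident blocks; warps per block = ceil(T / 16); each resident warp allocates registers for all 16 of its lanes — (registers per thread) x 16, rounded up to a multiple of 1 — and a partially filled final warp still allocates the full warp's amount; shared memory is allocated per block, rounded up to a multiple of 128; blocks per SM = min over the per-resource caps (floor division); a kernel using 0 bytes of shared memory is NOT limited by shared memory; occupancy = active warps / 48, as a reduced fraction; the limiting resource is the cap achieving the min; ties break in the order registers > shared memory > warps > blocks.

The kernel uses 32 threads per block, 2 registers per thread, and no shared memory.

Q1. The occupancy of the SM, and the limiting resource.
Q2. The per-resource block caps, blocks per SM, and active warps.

Answer: occupancy 1/2, limited by blocks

registers: 512 blocks
shared memory: no limit (kernel uses none)
warps: 24 blocks
blocks: 12 blocks

Answer: 12 blocks, 24 active warps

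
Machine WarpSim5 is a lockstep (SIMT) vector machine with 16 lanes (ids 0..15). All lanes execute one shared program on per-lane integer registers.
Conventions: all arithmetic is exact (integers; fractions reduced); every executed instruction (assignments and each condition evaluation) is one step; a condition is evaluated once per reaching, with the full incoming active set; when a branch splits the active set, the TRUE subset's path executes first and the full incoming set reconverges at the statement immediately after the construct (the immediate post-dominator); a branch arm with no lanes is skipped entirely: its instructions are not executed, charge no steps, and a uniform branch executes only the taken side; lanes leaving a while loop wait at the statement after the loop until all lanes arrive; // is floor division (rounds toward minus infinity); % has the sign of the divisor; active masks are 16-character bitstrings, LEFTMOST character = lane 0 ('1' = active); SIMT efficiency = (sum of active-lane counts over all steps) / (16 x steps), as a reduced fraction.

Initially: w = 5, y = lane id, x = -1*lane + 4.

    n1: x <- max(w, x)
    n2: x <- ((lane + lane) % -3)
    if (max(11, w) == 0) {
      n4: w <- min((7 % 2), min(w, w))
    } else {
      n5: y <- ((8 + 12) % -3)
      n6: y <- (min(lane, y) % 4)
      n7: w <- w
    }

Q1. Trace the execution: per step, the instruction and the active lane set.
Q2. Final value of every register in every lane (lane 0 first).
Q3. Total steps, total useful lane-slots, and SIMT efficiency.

step 0: x <- max(w, x)               1111111111111111
step 1: x <- ((lane + lane) % -3)    1111111111111111
step 2: eval (max(11, w) == 0)       1111111111111111
step 3: y <- ((8 + 12) % -3)         1111111111111111
step 4: y <- (min(lane, y) % 4)      1111111111111111
step 5: w <- w                       1111111111111111

Answer: 6 steps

w: 5,5,5,5,5,5,5,5,5,5,5,5,5,5,5,5
y: 3,3,3,3,3,3,3,3,3,3,3,3,3,3,3,3
x: 0,-1,-2,0,-1,-2,0,-1,-2,0,-1,-2,0,-1,-2,0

steps = 6; useful = 96; efficiency = 96/96 = 1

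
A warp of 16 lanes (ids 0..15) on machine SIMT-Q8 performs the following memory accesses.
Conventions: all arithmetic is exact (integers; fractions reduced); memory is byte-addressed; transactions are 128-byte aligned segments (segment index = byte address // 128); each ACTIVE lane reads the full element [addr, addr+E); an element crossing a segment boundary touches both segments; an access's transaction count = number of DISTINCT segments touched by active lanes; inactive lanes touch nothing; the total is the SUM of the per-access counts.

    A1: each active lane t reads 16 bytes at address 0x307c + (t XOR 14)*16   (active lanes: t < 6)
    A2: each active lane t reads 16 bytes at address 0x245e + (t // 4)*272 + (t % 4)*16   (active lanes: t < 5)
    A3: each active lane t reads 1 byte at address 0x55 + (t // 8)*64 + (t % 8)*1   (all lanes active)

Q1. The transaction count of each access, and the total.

A1: 1 transaction
A2: 3 transactions
A3: 2 transactions

Answer: 1,3,2; total 6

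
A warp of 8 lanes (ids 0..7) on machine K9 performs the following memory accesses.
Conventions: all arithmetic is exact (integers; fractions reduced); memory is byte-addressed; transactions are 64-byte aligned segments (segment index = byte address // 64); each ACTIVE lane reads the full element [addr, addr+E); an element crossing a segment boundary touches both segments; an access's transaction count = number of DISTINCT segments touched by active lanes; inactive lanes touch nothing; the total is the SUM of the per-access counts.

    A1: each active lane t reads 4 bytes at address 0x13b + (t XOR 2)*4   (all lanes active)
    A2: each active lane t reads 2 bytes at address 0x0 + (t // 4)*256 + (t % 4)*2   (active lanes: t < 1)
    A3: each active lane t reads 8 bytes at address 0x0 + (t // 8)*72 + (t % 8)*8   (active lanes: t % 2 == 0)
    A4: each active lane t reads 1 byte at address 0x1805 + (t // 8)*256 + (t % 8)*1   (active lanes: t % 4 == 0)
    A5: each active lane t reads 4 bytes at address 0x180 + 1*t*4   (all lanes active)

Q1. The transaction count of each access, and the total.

A1: 2 transactions
A2: 1 transaction
A3: 1 transaction
A4: 1 transaction
A5: 1 transaction

Answer: 2,1,1,1,1; total 6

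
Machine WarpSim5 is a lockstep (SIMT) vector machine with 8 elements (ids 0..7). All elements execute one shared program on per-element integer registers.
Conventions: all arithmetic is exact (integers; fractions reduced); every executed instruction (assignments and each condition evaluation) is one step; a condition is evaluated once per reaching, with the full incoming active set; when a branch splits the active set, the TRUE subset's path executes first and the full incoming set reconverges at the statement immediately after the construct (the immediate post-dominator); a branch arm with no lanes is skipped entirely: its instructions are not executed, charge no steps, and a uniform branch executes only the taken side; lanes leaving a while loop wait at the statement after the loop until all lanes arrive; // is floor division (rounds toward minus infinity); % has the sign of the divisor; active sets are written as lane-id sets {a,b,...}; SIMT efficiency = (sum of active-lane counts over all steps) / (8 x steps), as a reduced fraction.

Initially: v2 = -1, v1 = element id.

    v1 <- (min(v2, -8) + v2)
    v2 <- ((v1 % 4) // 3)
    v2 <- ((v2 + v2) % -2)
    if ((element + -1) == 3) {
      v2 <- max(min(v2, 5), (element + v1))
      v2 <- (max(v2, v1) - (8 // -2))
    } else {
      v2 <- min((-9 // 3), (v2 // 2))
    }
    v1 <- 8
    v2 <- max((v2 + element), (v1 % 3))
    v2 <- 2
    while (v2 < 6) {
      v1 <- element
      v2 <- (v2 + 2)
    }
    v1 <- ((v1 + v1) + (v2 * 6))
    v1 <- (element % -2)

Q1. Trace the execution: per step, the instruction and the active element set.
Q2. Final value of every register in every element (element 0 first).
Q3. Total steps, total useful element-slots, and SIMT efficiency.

step 0: v1 <- (min(v2, -8) + v2)     {0,1,2,3,4,5,6,7}
step 1: v2 <- ((v1 % 4) // 3)        {0,1,2,3,4,5,6,7}
step 2: v2 <- ((v2 + v2) % -2)       {0,1,2,3,4,5,6,7}
step 3: eval ((element + -1) == 3)   {0,1,2,3,4,5,6,7}
step 4: v2 <- max(min(v2, 5), (element + v1)) {4}
step 5: v2 <- (max(v2, v1) - (8 // -2)) {4}
step 6: v2 <- min((-9 // 3), (v2 // 2)) {0,1,2,3,5,6,7}
step 7: v1 <- 8                      {0,1,2,3,4,5,6,7}
step 8: v2 <- max((v2 + element), (v1 % 3)) {0,1,2,3,4,5,6,7}
step 9: v2 <- 2                      {0,1,2,3,4,5,6,7}
step 10: eval (v2 < 6)                {0,1,2,3,4,5,6,7}
step 11: v1 <- element                {0,1,2,3,4,5,6,7}
step 12: v2 <- (v2 + 2)               {0,1,2,3,4,5,6,7}
step 13: eval (v2 < 6)                {0,1,2,3,4,5,6,7}
step 14: v1 <- element                {0,1,2,3,4,5,6,7}
step 15: v2 <- (v2 + 2)               {0,1,2,3,4,5,6,7}
step 16: eval (v2 < 6)                {0,1,2,3,4,5,6,7}
step 17: v1 <- ((v1 + v1) + (v2 * 6)) {0,1,2,3,4,5,6,7}
step 18: v1 <- (element % -2)         {0,1,2,3,4,5,6,7}

Answer: 19 steps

v2: 6,6,6,6,6,6,6,6
v1: 0,-1,0,-1,0,-1,0,-1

steps = 19; useful = 137; efficiency = 137/152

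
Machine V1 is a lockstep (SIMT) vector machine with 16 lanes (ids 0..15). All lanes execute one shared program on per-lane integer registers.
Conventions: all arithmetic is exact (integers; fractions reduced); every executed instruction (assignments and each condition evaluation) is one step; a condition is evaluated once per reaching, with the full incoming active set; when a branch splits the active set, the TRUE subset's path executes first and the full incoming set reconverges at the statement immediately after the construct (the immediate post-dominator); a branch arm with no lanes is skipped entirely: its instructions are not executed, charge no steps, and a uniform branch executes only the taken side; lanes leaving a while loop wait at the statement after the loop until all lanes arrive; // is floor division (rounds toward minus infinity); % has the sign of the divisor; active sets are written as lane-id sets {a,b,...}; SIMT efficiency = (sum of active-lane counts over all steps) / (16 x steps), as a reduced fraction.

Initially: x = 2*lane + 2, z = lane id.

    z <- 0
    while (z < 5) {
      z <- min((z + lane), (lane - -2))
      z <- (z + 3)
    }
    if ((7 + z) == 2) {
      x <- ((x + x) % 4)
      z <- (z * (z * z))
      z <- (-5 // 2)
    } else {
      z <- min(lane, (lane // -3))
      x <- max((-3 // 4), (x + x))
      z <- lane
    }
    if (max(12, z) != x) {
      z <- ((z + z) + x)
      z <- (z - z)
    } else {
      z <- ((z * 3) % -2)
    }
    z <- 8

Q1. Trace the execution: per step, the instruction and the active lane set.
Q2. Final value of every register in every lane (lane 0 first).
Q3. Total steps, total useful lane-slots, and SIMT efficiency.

step 0: z <- 0                       {0,1,2,3,4,5,6,7,8,9,10,11,12,13,14,15}
step 1: eval (z < 5)                 {0,1,2,3,4,5,6,7,8,9,10,11,12,13,14,15}
step 2: z <- min((z + lane), (lane - -2)) {0,1,2,3,4,5,6,7,8,9,10,11,12,13,14,15}
step 3: z <- (z + 3)                 {0,1,2,3,4,5,6,7,8,9,10,11,12,13,14,15}
step 4: eval (z < 5)                 {0,1,2,3,4,5,6,7,8,9,10,11,12,13,14,15}
step 5: z <- min((z + lane), (lane - -2)) {0,1}
step 6: z <- (z + 3)                 {0,1}
step 7: eval (z < 5)                 {0,1}
step 8: eval ((7 + z) == 2)          {0,1,2,3,4,5,6,7,8,9,10,11,12,13,14,15}
step 9: z <- min(lane, (lane // -3)) {0,1,2,3,4,5,6,7,8,9,10,11,12,13,14,15}
step 10: x <- max((-3 // 4), (x + x)) {0,1,2,3,4,5,6,7,8,9,10,11,12,13,14,15}
step 11: z <- lane                    {0,1,2,3,4,5,6,7,8,9,10,11,12,13,14,15}
step 12: eval (max(12, z) != x)       {0,1,2,3,4,5,6,7,8,9,10,11,12,13,14,15}
step 13: z <- ((z + z) + x)           {0,1,3,4,5,6,7,8,9,10,11,12,13,14,15}
step 14: z <- (z - z)                 {0,1,3,4,5,6,7,8,9,10,11,12,13,14,15}
step 15: z <- ((z * 3) % -2)          {2}
step 16: z <- 8                       {0,1,2,3,4,5,6,7,8,9,10,11,12,13,14,15}

Answer: 17 steps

x: 4,8,12,16,20,24,28,32,36,40,44,48,52,56,60,64
z: 8,8,8,8,8,8,8,8,8,8,8,8,8,8,8,8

steps = 17; useful = 213; efficiency = 213/272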